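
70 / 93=0.75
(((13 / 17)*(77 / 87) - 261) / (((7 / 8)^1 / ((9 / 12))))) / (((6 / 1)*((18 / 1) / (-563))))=108382567 / 93177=1163.19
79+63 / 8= 695 / 8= 86.88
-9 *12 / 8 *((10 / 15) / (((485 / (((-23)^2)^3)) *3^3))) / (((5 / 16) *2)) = -1184287112 / 7275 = -162788.61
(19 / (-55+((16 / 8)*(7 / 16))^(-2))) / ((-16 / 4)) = 931 / 10524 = 0.09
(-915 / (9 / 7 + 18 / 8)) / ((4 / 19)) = -40565 / 33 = -1229.24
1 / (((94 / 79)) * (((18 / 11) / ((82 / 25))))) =35629 / 21150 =1.68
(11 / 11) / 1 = 1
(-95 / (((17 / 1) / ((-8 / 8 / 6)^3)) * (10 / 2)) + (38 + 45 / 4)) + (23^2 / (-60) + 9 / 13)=9817103 / 238680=41.13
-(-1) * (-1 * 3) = -3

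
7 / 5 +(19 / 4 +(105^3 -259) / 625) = 4644839 / 2500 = 1857.94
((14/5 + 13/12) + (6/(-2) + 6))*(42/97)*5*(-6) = -8673/97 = -89.41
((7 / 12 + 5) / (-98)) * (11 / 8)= -737 / 9408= -0.08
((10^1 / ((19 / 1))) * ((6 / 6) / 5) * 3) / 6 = 1 / 19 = 0.05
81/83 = 0.98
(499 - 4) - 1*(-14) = 509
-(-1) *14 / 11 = 14 / 11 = 1.27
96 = 96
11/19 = 0.58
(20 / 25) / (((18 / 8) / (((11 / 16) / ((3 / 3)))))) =11 / 45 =0.24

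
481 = 481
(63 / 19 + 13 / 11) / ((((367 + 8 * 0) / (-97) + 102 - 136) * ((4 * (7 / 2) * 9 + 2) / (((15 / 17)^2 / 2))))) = -1025775 / 2833531712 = -0.00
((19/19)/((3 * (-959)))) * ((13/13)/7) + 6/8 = 60413/80556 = 0.75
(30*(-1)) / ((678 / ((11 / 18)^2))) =-0.02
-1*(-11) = 11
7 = 7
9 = 9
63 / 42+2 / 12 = 5 / 3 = 1.67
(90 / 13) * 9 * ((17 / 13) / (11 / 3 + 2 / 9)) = 24786 / 1183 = 20.95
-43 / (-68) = 43 / 68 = 0.63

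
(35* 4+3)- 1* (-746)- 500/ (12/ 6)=639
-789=-789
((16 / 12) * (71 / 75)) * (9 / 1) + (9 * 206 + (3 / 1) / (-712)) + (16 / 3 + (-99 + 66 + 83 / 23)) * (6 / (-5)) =775495859 / 409400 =1894.23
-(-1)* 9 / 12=0.75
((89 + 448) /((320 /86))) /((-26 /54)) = -623457 /2080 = -299.74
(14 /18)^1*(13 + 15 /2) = 287 /18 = 15.94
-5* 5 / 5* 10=-50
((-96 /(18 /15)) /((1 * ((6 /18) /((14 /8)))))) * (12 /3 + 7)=-4620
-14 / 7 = -2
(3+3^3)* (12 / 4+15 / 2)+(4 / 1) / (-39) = 12281 / 39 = 314.90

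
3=3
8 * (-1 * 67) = -536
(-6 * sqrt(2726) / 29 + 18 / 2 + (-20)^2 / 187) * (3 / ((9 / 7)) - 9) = -41660 / 561 + 40 * sqrt(2726) / 29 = -2.24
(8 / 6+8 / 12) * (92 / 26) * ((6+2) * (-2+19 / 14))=-3312 / 91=-36.40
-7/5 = -1.40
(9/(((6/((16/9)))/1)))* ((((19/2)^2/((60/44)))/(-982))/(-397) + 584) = 13660488131/8771715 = 1557.33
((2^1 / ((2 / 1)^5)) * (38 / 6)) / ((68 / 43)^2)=0.16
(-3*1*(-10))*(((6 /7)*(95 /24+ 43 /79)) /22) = 128055 /24332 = 5.26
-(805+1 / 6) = -4831 / 6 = -805.17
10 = 10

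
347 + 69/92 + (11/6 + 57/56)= 58901/168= 350.60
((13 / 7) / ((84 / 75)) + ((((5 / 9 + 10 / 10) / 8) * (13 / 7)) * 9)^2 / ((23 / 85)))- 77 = -654679 / 18032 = -36.31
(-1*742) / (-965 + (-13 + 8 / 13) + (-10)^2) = 4823 / 5703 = 0.85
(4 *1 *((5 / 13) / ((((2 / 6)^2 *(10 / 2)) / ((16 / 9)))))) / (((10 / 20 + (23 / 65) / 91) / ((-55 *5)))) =-16016000 / 5961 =-2686.80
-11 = -11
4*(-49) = -196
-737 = -737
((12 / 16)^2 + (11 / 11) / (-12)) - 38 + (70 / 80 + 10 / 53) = -92747 / 2544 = -36.46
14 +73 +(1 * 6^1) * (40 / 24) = 97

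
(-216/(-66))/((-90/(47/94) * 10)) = -1/550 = -0.00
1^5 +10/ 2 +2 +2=10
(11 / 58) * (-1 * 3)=-33 / 58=-0.57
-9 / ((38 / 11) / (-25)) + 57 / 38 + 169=4477 / 19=235.63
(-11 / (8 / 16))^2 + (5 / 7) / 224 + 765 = 1958437 / 1568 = 1249.00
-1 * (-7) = 7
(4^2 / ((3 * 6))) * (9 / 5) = 8 / 5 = 1.60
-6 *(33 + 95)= -768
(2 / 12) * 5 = 5 / 6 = 0.83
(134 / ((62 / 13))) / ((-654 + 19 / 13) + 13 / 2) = -22646 / 520707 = -0.04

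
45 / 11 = 4.09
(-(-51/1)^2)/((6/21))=-18207/2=-9103.50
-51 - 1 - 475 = -527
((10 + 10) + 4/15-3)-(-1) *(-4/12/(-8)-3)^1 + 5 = 2317/120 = 19.31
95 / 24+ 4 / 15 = 169 / 40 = 4.22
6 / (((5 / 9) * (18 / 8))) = 4.80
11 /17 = 0.65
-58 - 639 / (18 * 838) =-97279 / 1676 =-58.04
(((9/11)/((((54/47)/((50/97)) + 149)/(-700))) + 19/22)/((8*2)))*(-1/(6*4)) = 5714407/750579456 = 0.01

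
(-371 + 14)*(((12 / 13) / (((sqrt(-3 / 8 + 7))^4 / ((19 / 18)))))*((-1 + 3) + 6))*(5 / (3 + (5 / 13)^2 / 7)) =-526722560 / 5019683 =-104.93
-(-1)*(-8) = -8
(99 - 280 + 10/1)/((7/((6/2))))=-513/7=-73.29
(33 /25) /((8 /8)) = 33 /25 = 1.32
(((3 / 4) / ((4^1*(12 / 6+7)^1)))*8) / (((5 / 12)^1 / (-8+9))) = 2 / 5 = 0.40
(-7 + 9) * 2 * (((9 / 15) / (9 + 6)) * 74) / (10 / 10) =296 / 25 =11.84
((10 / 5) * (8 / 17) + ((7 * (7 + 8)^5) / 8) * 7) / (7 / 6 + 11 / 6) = 632559503 / 408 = 1550390.94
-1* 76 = -76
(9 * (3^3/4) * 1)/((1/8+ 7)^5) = 0.00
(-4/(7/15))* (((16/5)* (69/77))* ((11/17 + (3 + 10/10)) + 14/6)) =-1572096/9163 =-171.57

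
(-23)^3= -12167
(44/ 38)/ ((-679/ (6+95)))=-2222/ 12901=-0.17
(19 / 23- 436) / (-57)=10009 / 1311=7.63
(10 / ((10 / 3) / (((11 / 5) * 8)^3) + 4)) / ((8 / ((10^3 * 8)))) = 10222080000 / 4089457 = 2499.62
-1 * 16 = -16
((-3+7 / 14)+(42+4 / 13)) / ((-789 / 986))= -170085 / 3419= -49.75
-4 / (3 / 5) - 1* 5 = -35 / 3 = -11.67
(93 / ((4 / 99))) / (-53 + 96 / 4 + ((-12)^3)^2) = 9207 / 11943820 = 0.00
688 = 688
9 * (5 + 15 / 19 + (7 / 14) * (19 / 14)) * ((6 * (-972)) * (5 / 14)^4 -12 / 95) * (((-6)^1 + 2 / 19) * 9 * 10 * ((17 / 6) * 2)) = 273820706874324 / 16468459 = 16626978.08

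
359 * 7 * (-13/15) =-2177.93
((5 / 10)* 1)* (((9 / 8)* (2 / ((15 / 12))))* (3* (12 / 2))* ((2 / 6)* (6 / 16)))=81 / 40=2.02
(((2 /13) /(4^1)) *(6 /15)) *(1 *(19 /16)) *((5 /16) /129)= 19 /429312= 0.00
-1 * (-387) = 387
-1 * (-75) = 75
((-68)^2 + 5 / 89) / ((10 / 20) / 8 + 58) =6584656 / 82681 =79.64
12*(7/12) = 7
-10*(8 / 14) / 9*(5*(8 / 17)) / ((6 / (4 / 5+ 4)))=-1280 / 1071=-1.20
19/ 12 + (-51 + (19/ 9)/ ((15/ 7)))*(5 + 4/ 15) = -261.83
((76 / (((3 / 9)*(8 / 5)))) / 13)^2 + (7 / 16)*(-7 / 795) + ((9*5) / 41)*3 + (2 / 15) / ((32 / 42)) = 10895406733 / 88136880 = 123.62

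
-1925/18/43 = -2.49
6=6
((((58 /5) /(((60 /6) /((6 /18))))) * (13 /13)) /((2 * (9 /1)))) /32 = 29 /43200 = 0.00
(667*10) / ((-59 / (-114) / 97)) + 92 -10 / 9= 663860002 / 531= 1250207.16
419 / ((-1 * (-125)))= 419 / 125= 3.35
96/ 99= 32/ 33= 0.97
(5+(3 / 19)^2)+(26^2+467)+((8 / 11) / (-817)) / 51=9997463599 / 8708403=1148.02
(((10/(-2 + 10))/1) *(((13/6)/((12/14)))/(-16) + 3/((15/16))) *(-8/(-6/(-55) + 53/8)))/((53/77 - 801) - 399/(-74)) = 1372804895/241573846302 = 0.01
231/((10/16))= 1848/5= 369.60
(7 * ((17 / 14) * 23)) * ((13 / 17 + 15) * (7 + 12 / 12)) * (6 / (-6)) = -24656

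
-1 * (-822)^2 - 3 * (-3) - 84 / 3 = -675703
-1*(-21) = 21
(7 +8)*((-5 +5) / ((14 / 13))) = 0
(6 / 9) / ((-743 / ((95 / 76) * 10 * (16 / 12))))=-100 / 6687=-0.01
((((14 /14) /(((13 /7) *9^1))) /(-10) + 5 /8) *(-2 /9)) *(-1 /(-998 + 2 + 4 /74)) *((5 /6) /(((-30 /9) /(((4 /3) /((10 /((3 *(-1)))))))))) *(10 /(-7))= 107189 /5432427000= 0.00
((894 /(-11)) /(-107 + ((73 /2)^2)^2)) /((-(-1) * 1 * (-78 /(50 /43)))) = 119200 /174610256821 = 0.00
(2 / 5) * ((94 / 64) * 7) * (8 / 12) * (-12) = -329 / 10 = -32.90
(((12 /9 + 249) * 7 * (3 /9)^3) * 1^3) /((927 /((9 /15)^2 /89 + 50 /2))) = 292467938 /167068575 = 1.75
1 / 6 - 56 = -335 / 6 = -55.83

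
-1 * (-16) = 16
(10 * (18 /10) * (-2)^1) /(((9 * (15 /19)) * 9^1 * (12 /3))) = -19 /135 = -0.14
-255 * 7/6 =-595/2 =-297.50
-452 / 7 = -64.57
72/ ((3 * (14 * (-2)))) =-6/ 7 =-0.86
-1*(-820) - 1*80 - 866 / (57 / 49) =-254 / 57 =-4.46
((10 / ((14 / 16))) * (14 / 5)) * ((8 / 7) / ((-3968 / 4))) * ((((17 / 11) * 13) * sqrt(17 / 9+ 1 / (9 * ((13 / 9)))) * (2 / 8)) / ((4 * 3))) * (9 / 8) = -0.02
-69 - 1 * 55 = -124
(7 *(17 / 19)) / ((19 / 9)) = 1071 / 361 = 2.97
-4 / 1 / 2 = -2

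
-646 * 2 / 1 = -1292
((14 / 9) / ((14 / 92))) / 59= 92 / 531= 0.17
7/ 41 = 0.17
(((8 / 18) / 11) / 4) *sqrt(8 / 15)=2 *sqrt(30) / 1485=0.01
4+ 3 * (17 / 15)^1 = 37 / 5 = 7.40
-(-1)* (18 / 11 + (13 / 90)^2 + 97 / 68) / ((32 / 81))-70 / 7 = -656561 / 299200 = -2.19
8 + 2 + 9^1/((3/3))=19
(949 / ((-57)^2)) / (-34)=-949 / 110466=-0.01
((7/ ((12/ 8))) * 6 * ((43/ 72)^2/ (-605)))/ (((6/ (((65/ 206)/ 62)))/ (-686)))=57712837/ 6008561856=0.01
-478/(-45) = 478/45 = 10.62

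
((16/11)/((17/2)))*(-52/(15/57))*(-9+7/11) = 2908672/10285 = 282.81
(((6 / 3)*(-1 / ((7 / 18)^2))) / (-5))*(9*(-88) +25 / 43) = -2093.22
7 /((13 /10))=70 /13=5.38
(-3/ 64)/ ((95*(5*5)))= -3/ 152000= -0.00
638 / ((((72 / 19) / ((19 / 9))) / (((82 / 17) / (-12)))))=-142.87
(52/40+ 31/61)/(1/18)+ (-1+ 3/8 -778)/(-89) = 8967869/217160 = 41.30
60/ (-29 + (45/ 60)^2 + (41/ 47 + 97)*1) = 3008/ 3481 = 0.86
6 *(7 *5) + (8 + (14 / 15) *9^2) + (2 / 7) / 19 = 195254 / 665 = 293.62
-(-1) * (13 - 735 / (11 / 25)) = -18232 / 11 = -1657.45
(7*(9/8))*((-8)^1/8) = -63/8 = -7.88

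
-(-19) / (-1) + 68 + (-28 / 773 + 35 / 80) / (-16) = 9691549 / 197888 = 48.97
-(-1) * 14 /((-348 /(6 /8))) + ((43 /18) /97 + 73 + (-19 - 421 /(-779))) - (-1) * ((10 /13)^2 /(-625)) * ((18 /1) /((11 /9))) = 399781312639613 /7332618407400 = 54.52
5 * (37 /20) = 9.25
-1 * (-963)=963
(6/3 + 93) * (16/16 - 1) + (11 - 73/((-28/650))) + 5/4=1706.89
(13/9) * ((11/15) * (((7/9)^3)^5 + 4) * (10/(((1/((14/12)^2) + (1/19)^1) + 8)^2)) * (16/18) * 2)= 3285332863813594661171104/3348549324391672728873027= 0.98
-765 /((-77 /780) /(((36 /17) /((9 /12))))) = 1684800 /77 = 21880.52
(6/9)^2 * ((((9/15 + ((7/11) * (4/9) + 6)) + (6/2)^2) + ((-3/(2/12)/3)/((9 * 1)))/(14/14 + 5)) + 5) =41128/4455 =9.23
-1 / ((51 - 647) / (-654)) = -327 / 298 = -1.10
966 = 966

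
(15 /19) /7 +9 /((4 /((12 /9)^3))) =2173 /399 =5.45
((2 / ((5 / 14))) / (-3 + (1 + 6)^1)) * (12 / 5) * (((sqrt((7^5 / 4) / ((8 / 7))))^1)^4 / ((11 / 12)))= 872001093663 / 17600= 49545516.69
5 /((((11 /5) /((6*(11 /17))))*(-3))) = -50 /17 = -2.94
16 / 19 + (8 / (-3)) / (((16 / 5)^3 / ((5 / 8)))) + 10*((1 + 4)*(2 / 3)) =2655711 / 77824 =34.12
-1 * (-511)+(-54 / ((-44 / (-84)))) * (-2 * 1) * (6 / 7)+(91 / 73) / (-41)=22641044 / 32923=687.70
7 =7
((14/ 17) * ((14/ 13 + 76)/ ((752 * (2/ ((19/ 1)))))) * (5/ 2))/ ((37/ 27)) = 8995455/ 6149104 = 1.46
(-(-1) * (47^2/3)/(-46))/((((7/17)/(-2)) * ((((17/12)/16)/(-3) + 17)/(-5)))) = -22.91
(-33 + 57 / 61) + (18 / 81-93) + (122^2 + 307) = 8271320 / 549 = 15066.16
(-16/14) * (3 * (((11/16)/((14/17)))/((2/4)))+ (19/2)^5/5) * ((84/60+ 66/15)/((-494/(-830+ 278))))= -34693944303/302575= -114662.30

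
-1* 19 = -19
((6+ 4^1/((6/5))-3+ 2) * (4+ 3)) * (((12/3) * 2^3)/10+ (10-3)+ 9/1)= 1120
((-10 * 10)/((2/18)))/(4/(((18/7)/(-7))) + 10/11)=22275/247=90.18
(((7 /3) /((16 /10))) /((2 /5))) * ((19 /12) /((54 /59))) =196175 /31104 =6.31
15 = 15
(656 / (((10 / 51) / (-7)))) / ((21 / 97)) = -108174.40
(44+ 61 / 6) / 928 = 325 / 5568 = 0.06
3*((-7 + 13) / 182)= 9 / 91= 0.10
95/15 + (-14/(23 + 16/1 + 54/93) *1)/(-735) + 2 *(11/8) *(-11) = -12324967/515340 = -23.92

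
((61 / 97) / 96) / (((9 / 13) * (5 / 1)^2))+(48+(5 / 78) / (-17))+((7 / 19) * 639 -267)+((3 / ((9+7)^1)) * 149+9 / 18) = 44.86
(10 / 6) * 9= 15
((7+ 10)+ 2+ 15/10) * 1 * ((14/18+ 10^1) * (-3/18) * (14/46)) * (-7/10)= 194873/24840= 7.85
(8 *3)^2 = 576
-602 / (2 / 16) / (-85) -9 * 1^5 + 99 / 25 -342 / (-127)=2931476 / 53975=54.31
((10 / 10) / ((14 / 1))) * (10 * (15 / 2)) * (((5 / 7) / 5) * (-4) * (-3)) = 450 / 49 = 9.18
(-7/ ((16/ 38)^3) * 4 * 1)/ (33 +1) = -48013/ 4352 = -11.03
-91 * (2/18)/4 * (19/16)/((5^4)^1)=-0.00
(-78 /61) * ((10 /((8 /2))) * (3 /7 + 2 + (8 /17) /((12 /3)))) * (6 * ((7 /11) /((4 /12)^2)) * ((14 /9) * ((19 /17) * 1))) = -94299660 /193919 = -486.28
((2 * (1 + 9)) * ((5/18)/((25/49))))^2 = 9604/81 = 118.57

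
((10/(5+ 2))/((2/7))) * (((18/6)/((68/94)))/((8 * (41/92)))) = 5.82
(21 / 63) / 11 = 1 / 33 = 0.03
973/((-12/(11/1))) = -10703/12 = -891.92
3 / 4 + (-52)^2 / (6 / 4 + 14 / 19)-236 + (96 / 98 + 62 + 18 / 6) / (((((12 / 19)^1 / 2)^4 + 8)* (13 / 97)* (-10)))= 967.45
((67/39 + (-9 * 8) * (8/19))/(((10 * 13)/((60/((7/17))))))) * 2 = -64.11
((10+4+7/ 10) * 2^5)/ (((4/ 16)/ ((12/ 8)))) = 14112/ 5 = 2822.40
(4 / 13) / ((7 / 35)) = 20 / 13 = 1.54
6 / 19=0.32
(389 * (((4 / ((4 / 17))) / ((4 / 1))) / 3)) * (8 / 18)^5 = 1692928 / 177147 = 9.56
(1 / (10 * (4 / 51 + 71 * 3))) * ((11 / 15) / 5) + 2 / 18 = 2718433 / 24450750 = 0.11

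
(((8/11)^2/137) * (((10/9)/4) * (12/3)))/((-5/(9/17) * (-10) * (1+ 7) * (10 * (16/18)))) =9/14090450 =0.00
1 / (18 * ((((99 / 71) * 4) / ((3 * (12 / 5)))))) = 71 / 990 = 0.07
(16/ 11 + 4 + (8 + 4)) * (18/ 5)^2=62208/ 275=226.21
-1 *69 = -69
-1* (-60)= 60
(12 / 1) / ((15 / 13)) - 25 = -73 / 5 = -14.60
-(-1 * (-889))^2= -790321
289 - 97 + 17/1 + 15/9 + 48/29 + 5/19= 351403/1653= 212.58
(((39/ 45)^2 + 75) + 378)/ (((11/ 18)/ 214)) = 43696232/ 275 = 158895.39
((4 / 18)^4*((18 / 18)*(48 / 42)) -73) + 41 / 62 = -72.34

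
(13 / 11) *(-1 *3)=-39 / 11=-3.55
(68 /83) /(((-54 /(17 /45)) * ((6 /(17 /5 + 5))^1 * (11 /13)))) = -0.01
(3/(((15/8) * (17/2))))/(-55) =-16/4675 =-0.00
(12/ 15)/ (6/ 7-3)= -28/ 75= -0.37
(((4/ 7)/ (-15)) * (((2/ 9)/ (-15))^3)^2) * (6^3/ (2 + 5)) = -2048/ 164788228828125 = -0.00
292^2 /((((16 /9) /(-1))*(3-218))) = 47961 /215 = 223.07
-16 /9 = -1.78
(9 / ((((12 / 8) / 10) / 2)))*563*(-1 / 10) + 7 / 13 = -87821 / 13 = -6755.46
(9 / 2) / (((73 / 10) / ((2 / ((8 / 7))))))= 315 / 292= 1.08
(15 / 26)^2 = 225 / 676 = 0.33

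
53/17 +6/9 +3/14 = 4.00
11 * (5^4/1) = 6875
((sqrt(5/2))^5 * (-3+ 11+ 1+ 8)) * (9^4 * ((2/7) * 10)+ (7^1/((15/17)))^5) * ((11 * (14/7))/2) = 49871019470591 * sqrt(10)/1701000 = 92713704.15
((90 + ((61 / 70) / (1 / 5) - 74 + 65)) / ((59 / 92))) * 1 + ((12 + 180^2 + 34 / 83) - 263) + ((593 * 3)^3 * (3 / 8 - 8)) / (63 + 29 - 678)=11778151995072265 / 160699952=73292815.89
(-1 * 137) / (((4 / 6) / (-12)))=2466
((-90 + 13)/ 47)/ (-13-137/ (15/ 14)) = 1155/ 99311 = 0.01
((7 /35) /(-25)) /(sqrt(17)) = -sqrt(17) /2125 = -0.00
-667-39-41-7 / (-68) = -50789 / 68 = -746.90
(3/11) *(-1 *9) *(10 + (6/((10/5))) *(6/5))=-1836/55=-33.38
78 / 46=39 / 23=1.70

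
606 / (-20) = -303 / 10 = -30.30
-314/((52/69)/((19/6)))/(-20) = 68609/1040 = 65.97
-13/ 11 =-1.18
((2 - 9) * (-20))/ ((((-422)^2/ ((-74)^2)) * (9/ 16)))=3066560/ 400689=7.65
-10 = -10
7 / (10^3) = 7 / 1000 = 0.01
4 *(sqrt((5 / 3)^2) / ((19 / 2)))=40 / 57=0.70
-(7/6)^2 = -49/36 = -1.36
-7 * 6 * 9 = -378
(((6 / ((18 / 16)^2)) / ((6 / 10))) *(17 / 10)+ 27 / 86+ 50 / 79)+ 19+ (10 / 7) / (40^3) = 33.38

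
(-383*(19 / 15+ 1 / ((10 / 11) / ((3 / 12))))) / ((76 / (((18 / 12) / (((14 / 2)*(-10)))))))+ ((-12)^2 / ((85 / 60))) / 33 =51679097 / 15917440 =3.25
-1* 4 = -4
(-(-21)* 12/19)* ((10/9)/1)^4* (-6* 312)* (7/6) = -44149.88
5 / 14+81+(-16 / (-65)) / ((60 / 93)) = 371911 / 4550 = 81.74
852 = 852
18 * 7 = 126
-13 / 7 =-1.86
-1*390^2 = -152100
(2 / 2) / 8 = 1 / 8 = 0.12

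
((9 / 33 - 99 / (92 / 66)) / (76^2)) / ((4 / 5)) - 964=-11269940531 / 11690624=-964.02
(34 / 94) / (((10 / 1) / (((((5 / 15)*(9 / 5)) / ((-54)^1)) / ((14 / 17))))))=-289 / 592200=-0.00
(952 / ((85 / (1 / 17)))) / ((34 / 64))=1.24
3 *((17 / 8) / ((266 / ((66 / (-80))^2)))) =55539 / 3404800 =0.02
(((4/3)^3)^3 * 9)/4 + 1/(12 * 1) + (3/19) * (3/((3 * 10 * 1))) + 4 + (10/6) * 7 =45.73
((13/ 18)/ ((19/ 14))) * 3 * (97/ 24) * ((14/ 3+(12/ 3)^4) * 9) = 3451357/ 228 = 15137.53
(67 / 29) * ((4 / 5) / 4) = 67 / 145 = 0.46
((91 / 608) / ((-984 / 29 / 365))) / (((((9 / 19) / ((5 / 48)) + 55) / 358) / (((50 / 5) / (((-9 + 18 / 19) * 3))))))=81899055875 / 20440143936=4.01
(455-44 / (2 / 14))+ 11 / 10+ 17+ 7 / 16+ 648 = 65083 / 80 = 813.54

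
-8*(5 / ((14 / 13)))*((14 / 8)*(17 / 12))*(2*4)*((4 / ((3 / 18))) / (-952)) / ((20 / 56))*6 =312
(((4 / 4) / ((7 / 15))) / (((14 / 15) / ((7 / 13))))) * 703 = 158175 / 182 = 869.09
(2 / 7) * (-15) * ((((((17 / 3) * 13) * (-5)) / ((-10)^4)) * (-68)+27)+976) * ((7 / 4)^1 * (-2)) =1508257 / 100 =15082.57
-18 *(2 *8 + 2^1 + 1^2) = -342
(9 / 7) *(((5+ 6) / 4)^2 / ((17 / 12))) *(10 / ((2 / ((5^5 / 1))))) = 51046875 / 476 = 107241.33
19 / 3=6.33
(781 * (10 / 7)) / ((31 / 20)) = 156200 / 217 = 719.82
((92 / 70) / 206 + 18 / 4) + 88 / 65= 549279 / 93730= 5.86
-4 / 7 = -0.57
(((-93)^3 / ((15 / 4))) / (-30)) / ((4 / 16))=714984 / 25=28599.36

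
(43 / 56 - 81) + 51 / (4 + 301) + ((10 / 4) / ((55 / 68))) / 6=-44837437 / 563640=-79.55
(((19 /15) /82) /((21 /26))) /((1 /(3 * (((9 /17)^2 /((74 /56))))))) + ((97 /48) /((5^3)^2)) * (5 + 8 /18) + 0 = 38096376989 /2959287750000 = 0.01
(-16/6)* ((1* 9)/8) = -3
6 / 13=0.46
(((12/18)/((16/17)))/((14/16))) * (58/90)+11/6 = 2.36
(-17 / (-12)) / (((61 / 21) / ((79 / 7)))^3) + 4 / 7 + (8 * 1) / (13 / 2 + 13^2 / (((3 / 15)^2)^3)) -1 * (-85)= 5660939673929923 / 33564897996084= 168.66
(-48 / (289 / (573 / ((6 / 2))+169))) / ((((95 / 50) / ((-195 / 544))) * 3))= 351000 / 93347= 3.76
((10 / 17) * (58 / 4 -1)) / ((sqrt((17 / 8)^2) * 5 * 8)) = 27 / 289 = 0.09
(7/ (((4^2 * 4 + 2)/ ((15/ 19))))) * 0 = 0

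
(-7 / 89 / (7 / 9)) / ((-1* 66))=3 / 1958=0.00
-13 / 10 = -1.30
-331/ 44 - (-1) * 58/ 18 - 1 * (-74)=27601/ 396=69.70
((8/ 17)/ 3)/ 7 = 8/ 357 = 0.02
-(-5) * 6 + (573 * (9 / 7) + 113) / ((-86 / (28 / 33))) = 30674 / 1419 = 21.62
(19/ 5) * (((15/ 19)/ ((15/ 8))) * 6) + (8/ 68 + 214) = 19016/ 85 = 223.72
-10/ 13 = -0.77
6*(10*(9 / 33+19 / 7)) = 13800 / 77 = 179.22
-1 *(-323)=323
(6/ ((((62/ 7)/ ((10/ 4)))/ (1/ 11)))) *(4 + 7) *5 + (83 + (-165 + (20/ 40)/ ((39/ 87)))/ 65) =2329952/ 26195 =88.95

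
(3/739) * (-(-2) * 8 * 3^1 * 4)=0.78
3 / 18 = 1 / 6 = 0.17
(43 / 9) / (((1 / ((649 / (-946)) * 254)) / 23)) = -172339 / 9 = -19148.78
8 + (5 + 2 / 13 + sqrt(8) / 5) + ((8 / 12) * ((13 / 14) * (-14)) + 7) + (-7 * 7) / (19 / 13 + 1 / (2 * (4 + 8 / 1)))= -55160 / 2613 + 2 * sqrt(2) / 5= -20.54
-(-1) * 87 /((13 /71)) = 6177 /13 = 475.15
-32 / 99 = -0.32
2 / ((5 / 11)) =22 / 5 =4.40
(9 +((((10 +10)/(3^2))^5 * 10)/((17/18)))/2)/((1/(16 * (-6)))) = -1056122656/37179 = -28406.43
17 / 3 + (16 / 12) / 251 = 4271 / 753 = 5.67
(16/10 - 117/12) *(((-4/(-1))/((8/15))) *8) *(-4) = 1956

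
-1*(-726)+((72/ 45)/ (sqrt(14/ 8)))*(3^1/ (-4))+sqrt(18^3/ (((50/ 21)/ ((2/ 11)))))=-12*sqrt(7)/ 35+54*sqrt(462)/ 55+726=746.20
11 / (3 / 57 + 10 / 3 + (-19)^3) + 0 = -627 / 390770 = -0.00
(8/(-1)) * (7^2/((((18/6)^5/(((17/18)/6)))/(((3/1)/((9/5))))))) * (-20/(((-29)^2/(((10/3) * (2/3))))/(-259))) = -862988000/148980627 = -5.79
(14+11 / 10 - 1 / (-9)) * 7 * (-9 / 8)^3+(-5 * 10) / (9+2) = -8794453 / 56320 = -156.15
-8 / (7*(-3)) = 0.38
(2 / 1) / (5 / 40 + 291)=16 / 2329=0.01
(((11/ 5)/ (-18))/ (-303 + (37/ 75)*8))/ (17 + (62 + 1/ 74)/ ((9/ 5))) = 555/ 69870413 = 0.00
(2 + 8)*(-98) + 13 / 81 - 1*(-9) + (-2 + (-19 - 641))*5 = -346748 / 81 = -4280.84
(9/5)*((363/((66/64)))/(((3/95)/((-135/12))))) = -225720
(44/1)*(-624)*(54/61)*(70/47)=-103783680/2867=-36199.40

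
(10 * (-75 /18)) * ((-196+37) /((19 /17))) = 112625 /19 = 5927.63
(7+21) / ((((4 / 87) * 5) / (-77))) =-9378.60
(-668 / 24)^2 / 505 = 27889 / 18180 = 1.53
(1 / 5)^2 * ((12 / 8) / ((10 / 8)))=6 / 125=0.05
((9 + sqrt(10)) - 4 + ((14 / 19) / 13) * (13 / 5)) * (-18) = -8802 / 95 - 18 * sqrt(10) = -149.57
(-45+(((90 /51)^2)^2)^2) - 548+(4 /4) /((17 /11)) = -3476010437110 /6975757441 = -498.30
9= 9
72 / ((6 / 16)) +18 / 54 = 577 / 3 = 192.33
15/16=0.94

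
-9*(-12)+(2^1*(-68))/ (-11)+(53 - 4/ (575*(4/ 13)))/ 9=2395594/ 18975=126.25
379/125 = 3.03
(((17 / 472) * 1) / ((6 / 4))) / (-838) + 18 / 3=3559807 / 593304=6.00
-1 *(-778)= 778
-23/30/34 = -23/1020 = -0.02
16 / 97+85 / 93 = 9733 / 9021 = 1.08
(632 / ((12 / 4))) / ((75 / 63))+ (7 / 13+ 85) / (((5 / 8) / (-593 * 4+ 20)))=-104559448 / 325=-321721.38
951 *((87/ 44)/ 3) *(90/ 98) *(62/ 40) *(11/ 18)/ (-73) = -854949/ 114464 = -7.47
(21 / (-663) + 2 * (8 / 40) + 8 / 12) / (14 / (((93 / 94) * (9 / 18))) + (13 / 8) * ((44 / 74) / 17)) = 15741428 / 431301715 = 0.04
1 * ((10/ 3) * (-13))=-130/ 3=-43.33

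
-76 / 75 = -1.01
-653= -653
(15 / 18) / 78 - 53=-24799 / 468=-52.99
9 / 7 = 1.29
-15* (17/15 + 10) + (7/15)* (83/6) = -14449/90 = -160.54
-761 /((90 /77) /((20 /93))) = -117194 /837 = -140.02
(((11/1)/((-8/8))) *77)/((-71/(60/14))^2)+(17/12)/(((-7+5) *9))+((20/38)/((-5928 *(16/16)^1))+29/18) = -55579573109/35770008456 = -1.55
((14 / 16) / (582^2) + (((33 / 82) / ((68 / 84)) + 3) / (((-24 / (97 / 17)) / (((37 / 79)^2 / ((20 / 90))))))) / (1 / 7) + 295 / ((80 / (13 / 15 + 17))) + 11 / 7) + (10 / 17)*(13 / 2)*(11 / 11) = 28726485312334009 / 438348878781030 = 65.53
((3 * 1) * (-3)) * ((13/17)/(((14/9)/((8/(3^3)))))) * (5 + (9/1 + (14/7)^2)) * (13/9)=-4056/119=-34.08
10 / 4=5 / 2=2.50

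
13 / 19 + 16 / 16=32 / 19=1.68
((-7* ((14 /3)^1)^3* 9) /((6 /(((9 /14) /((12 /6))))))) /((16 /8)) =-343 /2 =-171.50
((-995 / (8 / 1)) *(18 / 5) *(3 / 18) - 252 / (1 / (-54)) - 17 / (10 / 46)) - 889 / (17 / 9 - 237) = 284791513 / 21160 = 13458.96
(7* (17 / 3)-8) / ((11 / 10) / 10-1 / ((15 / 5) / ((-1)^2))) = -9500 / 67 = -141.79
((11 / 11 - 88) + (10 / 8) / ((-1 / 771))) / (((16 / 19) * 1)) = -79857 / 64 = -1247.77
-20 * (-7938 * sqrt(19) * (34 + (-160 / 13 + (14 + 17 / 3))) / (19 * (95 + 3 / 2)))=170719920 * sqrt(19) / 47671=15610.14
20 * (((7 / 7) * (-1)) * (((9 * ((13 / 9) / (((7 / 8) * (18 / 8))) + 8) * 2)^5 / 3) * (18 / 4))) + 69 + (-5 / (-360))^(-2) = -952912793288034343447 / 330812181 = -2880525107653.26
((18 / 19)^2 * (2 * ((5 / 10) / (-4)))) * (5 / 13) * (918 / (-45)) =8262 / 4693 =1.76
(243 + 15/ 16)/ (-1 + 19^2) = 1301/ 1920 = 0.68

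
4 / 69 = 0.06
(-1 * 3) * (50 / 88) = -75 / 44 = -1.70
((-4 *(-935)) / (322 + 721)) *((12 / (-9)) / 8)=-1870 / 3129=-0.60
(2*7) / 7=2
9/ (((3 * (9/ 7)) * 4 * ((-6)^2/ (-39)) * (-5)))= 91/ 720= 0.13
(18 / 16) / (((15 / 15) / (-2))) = -9 / 4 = -2.25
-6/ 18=-1/ 3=-0.33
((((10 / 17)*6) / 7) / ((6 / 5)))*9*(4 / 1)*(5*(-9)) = -81000 / 119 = -680.67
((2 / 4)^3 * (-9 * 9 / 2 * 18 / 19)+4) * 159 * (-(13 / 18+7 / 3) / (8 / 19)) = 352715 / 384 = 918.53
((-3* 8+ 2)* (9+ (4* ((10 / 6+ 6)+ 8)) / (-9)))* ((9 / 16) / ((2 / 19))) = -11495 / 48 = -239.48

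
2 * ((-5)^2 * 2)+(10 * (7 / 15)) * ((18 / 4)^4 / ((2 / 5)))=78145 / 16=4884.06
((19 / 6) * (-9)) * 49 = -2793 / 2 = -1396.50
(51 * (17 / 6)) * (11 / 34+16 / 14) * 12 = 17799 / 7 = 2542.71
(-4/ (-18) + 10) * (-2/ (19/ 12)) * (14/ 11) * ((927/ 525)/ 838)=-75808/ 2189275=-0.03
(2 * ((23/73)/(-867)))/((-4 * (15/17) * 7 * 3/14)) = 23/167535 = 0.00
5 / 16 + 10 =165 / 16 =10.31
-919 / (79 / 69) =-63411 / 79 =-802.67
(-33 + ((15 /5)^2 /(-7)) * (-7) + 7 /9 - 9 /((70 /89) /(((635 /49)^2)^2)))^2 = 54961976419325254757227180201 /527606005722985476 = 104172385877.24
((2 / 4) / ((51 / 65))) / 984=65 / 100368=0.00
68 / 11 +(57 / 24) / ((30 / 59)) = 28651 / 2640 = 10.85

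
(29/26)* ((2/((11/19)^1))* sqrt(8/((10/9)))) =3306* sqrt(5)/715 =10.34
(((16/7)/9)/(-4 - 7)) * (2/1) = -32/693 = -0.05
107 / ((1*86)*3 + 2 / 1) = 107 / 260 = 0.41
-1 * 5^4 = -625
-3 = -3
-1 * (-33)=33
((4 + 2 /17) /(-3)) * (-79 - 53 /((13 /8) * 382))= 13745830 /126633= 108.55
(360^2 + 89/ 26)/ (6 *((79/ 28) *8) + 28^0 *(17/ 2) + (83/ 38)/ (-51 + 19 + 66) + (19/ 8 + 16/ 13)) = 30475467316/ 34706921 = 878.08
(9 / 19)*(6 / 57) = 18 / 361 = 0.05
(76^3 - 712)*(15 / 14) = 3286980 / 7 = 469568.57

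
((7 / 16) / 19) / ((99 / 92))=161 / 7524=0.02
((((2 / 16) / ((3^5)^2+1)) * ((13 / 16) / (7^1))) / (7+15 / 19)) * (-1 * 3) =-741 / 7830502400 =-0.00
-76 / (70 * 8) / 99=-19 / 13860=-0.00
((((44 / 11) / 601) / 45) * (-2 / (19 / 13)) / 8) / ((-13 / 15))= 1 / 34257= 0.00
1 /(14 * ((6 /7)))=1 /12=0.08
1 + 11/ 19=30/ 19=1.58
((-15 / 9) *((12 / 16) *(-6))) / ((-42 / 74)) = -185 / 14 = -13.21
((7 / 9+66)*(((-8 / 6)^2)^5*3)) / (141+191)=157548544 / 14703201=10.72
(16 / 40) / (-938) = -1 / 2345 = -0.00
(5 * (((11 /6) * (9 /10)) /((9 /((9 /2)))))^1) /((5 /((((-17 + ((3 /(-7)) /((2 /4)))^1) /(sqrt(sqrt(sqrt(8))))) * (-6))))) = 68.16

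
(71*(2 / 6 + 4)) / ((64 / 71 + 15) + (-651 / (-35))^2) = 126025 / 148224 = 0.85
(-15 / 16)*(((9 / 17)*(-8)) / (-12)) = -45 / 136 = -0.33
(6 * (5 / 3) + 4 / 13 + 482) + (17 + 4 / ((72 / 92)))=60187 / 117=514.42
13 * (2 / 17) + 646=11008 / 17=647.53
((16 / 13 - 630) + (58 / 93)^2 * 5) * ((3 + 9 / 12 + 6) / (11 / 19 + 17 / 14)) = -4686804689 / 1375191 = -3408.11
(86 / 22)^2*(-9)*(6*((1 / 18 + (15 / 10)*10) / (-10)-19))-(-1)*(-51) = 20412267 / 1210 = 16869.64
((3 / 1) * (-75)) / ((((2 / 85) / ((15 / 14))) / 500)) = -35859375 / 7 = -5122767.86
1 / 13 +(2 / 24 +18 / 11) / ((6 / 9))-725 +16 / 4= -821785 / 1144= -718.34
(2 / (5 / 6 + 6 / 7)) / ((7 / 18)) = 216 / 71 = 3.04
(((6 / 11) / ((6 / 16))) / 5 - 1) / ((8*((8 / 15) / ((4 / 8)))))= -0.08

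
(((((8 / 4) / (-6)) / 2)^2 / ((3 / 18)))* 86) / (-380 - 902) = -0.01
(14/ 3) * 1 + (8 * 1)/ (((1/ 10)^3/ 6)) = 144014/ 3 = 48004.67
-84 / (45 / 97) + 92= -1336 / 15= -89.07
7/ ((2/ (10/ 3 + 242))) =2576/ 3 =858.67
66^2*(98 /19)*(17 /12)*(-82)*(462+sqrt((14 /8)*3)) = -22910652072 /19 - 24795078*sqrt(21) /19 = -1211804073.36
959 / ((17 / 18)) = 17262 / 17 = 1015.41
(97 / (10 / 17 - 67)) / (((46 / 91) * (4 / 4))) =-150059 / 51934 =-2.89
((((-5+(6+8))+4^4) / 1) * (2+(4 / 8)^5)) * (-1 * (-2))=17225 / 16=1076.56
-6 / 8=-0.75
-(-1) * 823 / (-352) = -823 / 352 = -2.34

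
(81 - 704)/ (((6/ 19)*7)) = -1691/ 6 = -281.83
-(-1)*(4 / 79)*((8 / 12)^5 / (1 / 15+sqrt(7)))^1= -320 / 5036013+1600*sqrt(7) / 1678671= 0.00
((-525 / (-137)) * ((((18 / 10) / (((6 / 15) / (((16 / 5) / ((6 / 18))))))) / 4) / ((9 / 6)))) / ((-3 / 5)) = -6300 / 137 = -45.99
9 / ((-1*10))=-9 / 10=-0.90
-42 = -42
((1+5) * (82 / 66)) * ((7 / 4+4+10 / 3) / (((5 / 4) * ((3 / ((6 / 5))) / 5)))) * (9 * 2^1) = 107256 / 55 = 1950.11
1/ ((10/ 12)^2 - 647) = -36/ 23267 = -0.00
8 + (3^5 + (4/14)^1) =251.29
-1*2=-2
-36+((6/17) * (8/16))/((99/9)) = -6729/187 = -35.98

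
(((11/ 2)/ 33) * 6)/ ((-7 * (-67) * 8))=1/ 3752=0.00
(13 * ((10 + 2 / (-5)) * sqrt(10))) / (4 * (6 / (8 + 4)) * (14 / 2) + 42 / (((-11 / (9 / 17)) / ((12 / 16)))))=233376 * sqrt(10) / 23345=31.61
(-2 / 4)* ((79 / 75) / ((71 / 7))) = -553 / 10650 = -0.05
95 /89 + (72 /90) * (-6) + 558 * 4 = 991579 /445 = 2228.27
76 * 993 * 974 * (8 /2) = 294023328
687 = 687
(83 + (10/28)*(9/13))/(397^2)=15151/28684838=0.00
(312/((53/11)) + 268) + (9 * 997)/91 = 2080445/4823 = 431.36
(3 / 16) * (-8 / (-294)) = 1 / 196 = 0.01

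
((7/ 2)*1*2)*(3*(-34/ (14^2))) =-51/ 14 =-3.64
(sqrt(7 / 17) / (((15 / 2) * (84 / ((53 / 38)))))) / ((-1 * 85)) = -0.00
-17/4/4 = -1.06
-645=-645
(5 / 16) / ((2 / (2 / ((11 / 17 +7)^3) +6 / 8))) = 0.12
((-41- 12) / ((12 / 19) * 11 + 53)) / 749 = -0.00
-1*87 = -87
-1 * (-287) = 287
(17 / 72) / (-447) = -17 / 32184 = -0.00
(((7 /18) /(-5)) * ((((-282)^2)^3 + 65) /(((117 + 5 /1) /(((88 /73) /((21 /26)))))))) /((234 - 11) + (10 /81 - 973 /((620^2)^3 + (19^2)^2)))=-12254682930613771502067837934754301 /5714037598489348822246075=-2144662634.68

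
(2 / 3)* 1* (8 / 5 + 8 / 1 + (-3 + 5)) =116 / 15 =7.73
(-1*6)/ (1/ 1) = -6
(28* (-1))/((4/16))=-112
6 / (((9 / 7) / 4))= 56 / 3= 18.67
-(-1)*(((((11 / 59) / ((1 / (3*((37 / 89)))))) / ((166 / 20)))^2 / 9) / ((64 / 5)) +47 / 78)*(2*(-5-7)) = -71422159401139 / 4938710501114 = -14.46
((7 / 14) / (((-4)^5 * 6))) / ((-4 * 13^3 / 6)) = 1 / 17997824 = 0.00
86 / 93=0.92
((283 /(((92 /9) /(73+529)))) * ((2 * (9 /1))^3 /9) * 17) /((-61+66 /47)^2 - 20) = 9327925912284 /179432683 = 51985.66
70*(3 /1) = 210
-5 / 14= -0.36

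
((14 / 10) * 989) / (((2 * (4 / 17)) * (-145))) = -117691 / 5800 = -20.29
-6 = -6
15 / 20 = 3 / 4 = 0.75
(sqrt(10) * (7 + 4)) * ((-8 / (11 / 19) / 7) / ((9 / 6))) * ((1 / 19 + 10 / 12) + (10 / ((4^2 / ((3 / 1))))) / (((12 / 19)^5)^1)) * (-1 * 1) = 246399197 * sqrt(10) / 870912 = 894.67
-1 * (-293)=293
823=823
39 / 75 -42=-1037 / 25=-41.48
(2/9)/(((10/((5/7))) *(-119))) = -1/7497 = -0.00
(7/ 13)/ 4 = 7/ 52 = 0.13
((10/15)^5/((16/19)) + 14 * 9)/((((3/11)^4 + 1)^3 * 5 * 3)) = 12026457539594872/1453811118181245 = 8.27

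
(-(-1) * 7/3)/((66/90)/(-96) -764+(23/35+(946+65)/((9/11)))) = 23520/4760947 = 0.00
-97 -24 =-121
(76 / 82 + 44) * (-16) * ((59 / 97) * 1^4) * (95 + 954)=-1824051552 / 3977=-458650.13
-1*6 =-6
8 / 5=1.60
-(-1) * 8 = 8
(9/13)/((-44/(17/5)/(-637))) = 7497/220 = 34.08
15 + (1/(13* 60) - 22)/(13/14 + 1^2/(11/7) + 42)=14.50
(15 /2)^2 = 225 /4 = 56.25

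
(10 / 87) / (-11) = -10 / 957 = -0.01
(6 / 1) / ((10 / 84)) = 252 / 5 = 50.40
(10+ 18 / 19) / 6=104 / 57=1.82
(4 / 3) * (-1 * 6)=-8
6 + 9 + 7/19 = 292/19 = 15.37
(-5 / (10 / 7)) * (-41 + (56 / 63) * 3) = 805 / 6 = 134.17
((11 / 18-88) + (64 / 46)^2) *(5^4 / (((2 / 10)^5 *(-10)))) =317845703125 / 19044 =16690070.53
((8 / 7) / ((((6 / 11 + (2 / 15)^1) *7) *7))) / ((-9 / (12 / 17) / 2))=-220 / 40817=-0.01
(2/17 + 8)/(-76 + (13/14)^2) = -9016/83453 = -0.11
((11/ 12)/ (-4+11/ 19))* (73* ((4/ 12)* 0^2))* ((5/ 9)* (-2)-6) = 0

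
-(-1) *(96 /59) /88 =12 /649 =0.02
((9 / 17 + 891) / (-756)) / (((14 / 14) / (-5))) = 2105 / 357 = 5.90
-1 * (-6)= 6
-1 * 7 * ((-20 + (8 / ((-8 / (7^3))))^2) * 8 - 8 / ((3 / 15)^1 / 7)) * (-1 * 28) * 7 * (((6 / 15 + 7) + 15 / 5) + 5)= 99384804288 / 5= 19876960857.60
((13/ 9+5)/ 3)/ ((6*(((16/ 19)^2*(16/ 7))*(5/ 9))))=73283/ 184320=0.40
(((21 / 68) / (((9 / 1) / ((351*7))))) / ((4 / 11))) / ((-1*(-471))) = 21021 / 42704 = 0.49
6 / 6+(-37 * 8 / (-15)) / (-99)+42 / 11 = 6859 / 1485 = 4.62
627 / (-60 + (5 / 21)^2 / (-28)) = -37044 / 3545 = -10.45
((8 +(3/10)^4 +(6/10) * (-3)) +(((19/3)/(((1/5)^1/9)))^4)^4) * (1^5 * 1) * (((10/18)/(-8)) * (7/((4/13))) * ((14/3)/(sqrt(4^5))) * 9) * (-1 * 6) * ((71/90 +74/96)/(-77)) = -1936149590744076039962827278647145080572750493633/4055040000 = -477467445634093878226312800000000000000.00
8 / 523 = 0.02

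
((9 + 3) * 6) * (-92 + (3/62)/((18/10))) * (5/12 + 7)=-1522523/31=-49113.65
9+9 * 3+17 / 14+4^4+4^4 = 7689 / 14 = 549.21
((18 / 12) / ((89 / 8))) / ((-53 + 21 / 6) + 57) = 8 / 445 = 0.02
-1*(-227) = 227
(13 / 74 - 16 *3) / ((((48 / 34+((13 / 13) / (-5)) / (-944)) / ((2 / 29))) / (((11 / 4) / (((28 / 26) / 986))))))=-172582378540 / 29343923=-5881.37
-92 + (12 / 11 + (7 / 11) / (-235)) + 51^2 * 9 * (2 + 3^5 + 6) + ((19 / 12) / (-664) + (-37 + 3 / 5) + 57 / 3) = 121020362629957 / 20597280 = 5875550.69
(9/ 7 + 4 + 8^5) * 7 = 229413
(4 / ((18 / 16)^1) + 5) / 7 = 11 / 9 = 1.22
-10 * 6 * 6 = -360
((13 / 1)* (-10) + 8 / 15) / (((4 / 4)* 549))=-1942 / 8235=-0.24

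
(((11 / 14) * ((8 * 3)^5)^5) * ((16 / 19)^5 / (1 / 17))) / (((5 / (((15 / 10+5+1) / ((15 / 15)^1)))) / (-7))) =-4707429515136132828779625303341426295177216 / 2476099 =-1901147536966871206999246000000000000.00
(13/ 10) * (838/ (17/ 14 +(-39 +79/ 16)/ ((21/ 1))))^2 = 515323501056/ 93845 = 5491219.58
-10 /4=-5 /2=-2.50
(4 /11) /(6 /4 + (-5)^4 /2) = 2 /1727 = 0.00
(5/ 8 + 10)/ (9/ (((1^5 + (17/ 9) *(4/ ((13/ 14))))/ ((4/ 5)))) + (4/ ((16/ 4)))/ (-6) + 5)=1362975/ 721108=1.89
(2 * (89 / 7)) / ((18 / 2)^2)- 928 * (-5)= 2631058 / 567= 4640.31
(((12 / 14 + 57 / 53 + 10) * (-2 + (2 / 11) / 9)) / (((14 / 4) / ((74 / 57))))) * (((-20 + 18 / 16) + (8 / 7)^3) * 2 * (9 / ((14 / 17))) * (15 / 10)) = 6990329229 / 1399783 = 4993.87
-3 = -3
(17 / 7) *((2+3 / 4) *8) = 374 / 7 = 53.43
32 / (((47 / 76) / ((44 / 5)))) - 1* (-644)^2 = -97355952 / 235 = -414280.65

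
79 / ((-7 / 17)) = -1343 / 7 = -191.86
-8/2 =-4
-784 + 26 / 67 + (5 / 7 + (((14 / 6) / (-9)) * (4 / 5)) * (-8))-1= -49527424 / 63315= -782.24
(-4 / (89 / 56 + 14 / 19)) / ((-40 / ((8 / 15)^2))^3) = 2179072 / 3523974609375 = 0.00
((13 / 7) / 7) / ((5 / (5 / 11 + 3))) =494 / 2695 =0.18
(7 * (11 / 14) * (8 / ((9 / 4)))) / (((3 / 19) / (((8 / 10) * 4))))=53504 / 135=396.33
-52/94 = -26/47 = -0.55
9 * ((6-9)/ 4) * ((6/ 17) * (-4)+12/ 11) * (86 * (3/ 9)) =11610/ 187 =62.09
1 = 1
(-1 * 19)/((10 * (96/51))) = -323/320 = -1.01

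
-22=-22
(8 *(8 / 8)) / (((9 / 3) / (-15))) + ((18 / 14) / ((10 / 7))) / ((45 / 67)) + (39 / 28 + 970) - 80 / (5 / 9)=552113 / 700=788.73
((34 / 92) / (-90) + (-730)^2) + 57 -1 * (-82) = 2206781443 / 4140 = 533039.00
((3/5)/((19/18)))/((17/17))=54/95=0.57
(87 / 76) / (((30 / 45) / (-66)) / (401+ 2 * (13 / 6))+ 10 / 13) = 597168 / 401267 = 1.49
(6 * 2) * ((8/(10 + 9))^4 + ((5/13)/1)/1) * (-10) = -84582360/1694173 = -49.93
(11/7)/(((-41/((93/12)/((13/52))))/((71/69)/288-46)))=311687981/5703264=54.65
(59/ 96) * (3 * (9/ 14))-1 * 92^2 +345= -3636781/ 448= -8117.81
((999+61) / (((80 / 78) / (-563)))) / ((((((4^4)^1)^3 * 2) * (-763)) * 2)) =1163721 / 102408126464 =0.00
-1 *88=-88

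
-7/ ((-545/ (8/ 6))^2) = -112/ 2673225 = -0.00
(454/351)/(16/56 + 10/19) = 30191/18954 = 1.59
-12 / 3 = -4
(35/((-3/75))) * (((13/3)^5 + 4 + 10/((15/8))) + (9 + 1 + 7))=-330480500/243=-1360002.06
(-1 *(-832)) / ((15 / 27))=7488 / 5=1497.60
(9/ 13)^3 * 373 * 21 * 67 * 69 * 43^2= 48810859987239/ 2197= 22217050517.63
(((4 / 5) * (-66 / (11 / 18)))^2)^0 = 1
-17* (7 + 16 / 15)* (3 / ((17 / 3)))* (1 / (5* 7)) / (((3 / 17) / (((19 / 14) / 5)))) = -39083 / 12250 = -3.19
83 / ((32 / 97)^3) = 2311.76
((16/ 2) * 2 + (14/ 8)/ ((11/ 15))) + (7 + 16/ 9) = 10757/ 396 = 27.16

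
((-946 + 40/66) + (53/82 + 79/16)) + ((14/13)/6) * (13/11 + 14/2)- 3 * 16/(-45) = -439619419/469040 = -937.27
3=3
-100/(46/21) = -1050/23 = -45.65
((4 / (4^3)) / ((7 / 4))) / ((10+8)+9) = 1 / 756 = 0.00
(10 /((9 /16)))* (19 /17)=3040 /153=19.87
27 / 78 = 9 / 26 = 0.35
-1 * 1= -1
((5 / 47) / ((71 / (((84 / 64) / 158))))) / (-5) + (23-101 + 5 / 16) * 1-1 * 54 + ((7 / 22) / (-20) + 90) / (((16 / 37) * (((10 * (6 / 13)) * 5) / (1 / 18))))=-1314737425647841 / 10021891968000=-131.19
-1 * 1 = -1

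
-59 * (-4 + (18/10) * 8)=-3068/5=-613.60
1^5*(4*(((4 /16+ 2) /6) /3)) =1 /2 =0.50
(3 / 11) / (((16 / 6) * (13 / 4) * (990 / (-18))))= -9 / 15730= -0.00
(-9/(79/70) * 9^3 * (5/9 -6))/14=178605/79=2260.82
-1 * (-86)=86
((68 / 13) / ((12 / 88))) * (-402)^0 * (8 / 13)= 11968 / 507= 23.61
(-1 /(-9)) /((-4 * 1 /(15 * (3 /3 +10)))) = -55 /12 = -4.58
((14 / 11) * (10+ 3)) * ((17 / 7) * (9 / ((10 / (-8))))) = -15912 / 55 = -289.31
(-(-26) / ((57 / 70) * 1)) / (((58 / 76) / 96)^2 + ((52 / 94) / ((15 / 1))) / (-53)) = -5292366643200 / 104860513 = -50470.54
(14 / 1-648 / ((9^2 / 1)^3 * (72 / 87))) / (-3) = -275533 / 59049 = -4.67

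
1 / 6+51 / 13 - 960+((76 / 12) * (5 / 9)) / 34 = -5703299 / 5967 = -955.81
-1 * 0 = 0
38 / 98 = 19 / 49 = 0.39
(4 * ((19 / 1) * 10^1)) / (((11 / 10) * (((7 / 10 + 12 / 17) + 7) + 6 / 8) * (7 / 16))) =41344000 / 239701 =172.48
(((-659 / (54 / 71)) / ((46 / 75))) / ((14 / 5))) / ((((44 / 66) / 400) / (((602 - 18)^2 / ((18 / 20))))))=-498677162000000 / 4347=-114717543593.28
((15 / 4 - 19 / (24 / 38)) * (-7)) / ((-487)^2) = 553 / 711507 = 0.00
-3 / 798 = -1 / 266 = -0.00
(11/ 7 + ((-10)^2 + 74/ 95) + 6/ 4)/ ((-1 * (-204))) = 138121/ 271320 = 0.51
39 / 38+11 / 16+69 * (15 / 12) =26741 / 304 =87.96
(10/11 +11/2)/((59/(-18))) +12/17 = -13785/11033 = -1.25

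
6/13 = 0.46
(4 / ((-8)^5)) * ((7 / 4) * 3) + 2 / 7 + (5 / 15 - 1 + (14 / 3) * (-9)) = -42.38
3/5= 0.60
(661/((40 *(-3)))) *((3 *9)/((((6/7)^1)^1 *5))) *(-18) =624.64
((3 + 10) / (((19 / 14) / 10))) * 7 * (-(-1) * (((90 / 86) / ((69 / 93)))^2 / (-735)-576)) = -7177720378140 / 18584299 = -386224.97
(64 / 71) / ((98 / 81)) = 2592 / 3479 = 0.75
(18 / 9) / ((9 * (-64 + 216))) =1 / 684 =0.00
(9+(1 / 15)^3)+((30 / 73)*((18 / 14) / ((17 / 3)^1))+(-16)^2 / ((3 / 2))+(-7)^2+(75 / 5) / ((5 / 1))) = 6794890562 / 29318625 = 231.76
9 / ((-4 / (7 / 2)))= -63 / 8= -7.88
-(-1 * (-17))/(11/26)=-442/11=-40.18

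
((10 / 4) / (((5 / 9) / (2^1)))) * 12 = 108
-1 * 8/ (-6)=4/ 3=1.33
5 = 5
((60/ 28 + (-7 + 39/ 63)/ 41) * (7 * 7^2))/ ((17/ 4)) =335356/ 2091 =160.38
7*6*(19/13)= 798/13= 61.38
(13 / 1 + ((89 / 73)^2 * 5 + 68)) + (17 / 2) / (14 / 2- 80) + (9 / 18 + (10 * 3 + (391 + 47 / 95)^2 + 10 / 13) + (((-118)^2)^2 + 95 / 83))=10068989001185170049 / 51893668775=194031164.86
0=0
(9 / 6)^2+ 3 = 21 / 4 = 5.25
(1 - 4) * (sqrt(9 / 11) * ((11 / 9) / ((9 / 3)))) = -sqrt(11) / 3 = -1.11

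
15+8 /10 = 79 /5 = 15.80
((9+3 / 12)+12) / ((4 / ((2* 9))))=765 / 8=95.62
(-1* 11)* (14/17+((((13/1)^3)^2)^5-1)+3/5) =-2449695926812698537955815589698901211/85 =-28819952080149394564186070000000000.00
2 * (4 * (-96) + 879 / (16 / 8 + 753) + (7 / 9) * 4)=-5160458 / 6795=-759.45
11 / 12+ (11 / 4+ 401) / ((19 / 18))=4601 / 12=383.42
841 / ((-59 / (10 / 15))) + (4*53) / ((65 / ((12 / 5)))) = -96362 / 57525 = -1.68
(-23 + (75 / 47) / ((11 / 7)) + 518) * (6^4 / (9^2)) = 4103040 / 517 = 7936.25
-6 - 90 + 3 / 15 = -479 / 5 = -95.80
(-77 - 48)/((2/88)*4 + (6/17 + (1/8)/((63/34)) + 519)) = -5890500/24481451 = -0.24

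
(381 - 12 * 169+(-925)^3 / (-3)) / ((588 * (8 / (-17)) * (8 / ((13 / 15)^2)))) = -284228829079 / 3175200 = -89515.25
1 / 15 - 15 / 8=-217 / 120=-1.81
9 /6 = 1.50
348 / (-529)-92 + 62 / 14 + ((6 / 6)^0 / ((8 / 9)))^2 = -20609689 / 236992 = -86.96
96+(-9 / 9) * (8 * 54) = -336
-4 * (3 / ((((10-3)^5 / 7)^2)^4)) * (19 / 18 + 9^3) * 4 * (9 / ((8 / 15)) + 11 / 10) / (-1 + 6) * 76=-718076804 / 82832075568294048472897440075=-0.00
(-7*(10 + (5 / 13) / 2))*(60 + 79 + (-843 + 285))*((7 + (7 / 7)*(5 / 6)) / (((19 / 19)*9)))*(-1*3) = -36530515 / 468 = -78056.66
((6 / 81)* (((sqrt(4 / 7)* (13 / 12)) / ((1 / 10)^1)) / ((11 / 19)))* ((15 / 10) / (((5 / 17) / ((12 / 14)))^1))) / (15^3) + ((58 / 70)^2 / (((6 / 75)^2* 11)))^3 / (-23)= -9294114390625 / 230501685568 + 8398* sqrt(7) / 16372125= -40.32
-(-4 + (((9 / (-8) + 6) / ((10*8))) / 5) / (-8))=102439 / 25600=4.00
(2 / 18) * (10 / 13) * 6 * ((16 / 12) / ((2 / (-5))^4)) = 26.71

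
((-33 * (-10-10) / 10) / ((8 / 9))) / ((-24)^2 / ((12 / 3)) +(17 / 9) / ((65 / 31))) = 173745 / 339068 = 0.51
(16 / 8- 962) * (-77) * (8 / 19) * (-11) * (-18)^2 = -110926686.32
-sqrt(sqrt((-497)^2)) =-sqrt(497) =-22.29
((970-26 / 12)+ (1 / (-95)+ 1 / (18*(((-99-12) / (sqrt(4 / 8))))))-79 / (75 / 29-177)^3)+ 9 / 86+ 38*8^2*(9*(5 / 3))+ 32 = 37479.93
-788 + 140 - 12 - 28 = -688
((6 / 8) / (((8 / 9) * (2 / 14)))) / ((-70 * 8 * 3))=-9 / 2560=-0.00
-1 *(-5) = 5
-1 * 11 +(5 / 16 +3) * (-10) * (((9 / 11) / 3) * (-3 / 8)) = -5359 / 704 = -7.61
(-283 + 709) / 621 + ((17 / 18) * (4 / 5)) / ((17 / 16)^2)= 23846 / 17595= 1.36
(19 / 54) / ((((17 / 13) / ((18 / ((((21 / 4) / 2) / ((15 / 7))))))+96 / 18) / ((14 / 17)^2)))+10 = 441964990 / 44002851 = 10.04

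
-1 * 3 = -3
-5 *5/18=-1.39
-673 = -673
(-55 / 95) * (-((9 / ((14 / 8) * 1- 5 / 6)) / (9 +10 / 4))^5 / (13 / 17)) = 7993144737792 / 23275920972161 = 0.34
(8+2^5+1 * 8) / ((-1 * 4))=-12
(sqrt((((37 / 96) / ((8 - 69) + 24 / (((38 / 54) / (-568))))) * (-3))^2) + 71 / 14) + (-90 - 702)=-1759018155 / 2235296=-786.93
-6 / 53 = -0.11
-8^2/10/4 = -8/5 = -1.60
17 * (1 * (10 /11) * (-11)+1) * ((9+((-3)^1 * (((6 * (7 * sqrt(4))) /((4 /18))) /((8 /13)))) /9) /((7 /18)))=1078191 /14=77013.64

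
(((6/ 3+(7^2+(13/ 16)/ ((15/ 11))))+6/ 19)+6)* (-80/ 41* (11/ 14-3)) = 8186387/ 32718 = 250.21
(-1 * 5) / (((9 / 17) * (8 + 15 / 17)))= -1445 / 1359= -1.06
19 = 19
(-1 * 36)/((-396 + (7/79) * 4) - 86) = 1422/19025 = 0.07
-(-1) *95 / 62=95 / 62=1.53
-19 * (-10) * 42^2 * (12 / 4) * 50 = 50274000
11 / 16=0.69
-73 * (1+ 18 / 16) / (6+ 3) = -1241 / 72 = -17.24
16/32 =1/2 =0.50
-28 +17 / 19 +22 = -5.11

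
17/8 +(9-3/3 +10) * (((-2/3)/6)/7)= 103/56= 1.84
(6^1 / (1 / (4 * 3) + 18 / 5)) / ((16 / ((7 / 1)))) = 315 / 442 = 0.71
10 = 10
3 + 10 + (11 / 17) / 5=1116 / 85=13.13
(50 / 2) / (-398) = -25 / 398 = -0.06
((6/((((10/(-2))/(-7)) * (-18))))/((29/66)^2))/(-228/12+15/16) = 162624/1215245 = 0.13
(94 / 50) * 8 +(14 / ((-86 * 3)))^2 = 6258241 / 416025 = 15.04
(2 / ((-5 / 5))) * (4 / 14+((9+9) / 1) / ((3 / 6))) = -508 / 7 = -72.57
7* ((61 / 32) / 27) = 427 / 864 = 0.49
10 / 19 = 0.53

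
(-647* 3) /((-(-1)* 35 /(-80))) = 31056 /7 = 4436.57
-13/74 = -0.18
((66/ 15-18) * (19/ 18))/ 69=-0.21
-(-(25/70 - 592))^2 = -68608089/196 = -350041.27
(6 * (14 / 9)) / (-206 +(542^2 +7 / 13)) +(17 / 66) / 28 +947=6678735561277 / 7052450328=947.01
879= 879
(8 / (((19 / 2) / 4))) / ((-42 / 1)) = -32 / 399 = -0.08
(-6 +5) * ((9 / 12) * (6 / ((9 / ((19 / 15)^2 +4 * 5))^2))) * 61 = -1441388581 / 911250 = -1581.77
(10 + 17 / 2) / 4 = 4.62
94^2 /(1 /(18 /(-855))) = -17672 /95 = -186.02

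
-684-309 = -993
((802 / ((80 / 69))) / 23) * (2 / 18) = 401 / 120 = 3.34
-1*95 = -95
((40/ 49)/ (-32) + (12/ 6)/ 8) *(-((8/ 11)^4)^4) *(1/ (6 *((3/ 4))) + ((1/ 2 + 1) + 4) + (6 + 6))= -4081387162304512/ 167469676610209281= -0.02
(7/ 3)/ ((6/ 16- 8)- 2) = -0.24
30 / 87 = 10 / 29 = 0.34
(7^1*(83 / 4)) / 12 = 581 / 48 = 12.10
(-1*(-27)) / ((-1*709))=-27 / 709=-0.04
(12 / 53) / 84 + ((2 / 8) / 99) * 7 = 2993 / 146916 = 0.02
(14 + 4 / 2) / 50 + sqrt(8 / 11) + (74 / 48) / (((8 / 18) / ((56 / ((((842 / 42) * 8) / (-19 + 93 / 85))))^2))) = 2 * sqrt(22) / 11 + 278471460203 / 2048905960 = 136.77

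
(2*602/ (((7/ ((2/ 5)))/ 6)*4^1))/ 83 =516/ 415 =1.24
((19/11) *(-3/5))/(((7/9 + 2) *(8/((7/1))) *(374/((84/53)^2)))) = -1583631/722264125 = -0.00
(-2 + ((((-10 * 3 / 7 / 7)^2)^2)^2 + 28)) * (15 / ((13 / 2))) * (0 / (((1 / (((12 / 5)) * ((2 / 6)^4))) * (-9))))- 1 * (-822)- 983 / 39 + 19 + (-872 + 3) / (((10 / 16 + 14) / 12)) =1336 / 13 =102.77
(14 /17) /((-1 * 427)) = -2 /1037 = -0.00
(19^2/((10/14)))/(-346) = -2527/1730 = -1.46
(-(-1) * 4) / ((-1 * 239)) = -4 / 239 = -0.02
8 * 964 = 7712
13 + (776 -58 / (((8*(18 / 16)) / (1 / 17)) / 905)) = 68227 / 153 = 445.93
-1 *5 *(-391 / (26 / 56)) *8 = 437920 / 13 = 33686.15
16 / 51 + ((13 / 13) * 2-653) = -33185 / 51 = -650.69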